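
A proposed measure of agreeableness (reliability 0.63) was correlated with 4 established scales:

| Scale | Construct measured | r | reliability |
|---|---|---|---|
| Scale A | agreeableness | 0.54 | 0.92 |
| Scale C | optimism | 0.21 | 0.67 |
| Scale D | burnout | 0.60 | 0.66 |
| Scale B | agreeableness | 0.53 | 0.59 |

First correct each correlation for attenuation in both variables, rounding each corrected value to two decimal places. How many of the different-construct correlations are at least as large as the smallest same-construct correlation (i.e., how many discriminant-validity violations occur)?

Disattenuated r (r / √(r_scale · r_new)):
  Scale A (conv): 0.54 / √(0.92·0.63) = 0.71
  Scale C (disc): 0.21 / √(0.67·0.63) = 0.32
  Scale D (disc): 0.60 / √(0.66·0.63) = 0.93
  Scale B (conv): 0.53 / √(0.59·0.63) = 0.87
Smallest convergent = 0.71. Discriminant values: 0.32, 0.93; count ≥ 0.71 → 1.

1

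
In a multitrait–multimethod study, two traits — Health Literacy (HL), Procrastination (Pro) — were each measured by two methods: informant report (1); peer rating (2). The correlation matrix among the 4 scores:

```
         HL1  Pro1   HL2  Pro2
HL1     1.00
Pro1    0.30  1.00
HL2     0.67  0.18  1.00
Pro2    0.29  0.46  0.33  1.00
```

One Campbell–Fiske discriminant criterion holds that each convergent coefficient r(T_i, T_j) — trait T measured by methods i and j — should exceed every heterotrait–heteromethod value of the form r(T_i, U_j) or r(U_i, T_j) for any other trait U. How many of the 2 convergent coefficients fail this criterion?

0

Convergent coefficients and their comparison sets:
HL (methods 1·2): 0.67 vs {0.29, 0.18} → pass.
Pro (methods 1·2): 0.46 vs {0.18, 0.29} → pass.
0 of 2 fail.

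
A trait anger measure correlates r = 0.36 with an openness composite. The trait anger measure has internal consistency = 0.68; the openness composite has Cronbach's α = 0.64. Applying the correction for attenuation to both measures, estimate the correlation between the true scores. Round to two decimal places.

r_true = r_obs / √(r_xx · r_yy) = 0.36 / √(0.68 × 0.64) = 0.36 / √0.4352 = 0.36 / 0.6597 ≈ 0.55.

0.55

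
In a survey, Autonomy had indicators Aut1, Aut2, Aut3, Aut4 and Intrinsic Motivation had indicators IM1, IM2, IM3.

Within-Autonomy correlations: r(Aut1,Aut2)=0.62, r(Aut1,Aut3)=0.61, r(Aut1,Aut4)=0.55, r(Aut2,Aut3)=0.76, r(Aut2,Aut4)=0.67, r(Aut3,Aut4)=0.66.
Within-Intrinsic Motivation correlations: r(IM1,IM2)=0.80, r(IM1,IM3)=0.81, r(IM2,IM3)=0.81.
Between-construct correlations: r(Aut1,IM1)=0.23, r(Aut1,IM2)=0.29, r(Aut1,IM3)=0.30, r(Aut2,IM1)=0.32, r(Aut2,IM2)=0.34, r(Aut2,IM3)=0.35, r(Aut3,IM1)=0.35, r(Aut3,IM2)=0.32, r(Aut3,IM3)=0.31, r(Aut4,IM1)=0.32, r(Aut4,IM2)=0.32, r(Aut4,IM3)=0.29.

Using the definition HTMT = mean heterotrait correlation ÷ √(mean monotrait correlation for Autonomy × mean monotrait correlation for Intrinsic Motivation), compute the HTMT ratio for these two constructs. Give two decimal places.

0.43

Mean heterotrait r = 3.74/12 = 0.3117.
Mean within-Aut = 3.87/6 = 0.6450; mean within-IM = 2.42/3 = 0.8067.
Geometric mean = √(0.6450 × 0.8067) = 0.7213.
HTMT = 0.3117 / 0.7213 = 0.43.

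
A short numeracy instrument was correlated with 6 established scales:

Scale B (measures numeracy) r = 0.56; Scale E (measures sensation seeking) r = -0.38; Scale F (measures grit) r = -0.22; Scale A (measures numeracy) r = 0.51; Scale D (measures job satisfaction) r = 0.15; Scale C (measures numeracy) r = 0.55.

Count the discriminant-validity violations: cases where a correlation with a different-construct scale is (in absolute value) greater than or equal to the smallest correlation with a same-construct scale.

0

Convergent (same construct = numeracy): Scale B, Scale A, Scale C.
Smallest convergent = 0.51. Discriminant |r|: 0.38, 0.22, 0.15; count ≥ 0.51 → 0.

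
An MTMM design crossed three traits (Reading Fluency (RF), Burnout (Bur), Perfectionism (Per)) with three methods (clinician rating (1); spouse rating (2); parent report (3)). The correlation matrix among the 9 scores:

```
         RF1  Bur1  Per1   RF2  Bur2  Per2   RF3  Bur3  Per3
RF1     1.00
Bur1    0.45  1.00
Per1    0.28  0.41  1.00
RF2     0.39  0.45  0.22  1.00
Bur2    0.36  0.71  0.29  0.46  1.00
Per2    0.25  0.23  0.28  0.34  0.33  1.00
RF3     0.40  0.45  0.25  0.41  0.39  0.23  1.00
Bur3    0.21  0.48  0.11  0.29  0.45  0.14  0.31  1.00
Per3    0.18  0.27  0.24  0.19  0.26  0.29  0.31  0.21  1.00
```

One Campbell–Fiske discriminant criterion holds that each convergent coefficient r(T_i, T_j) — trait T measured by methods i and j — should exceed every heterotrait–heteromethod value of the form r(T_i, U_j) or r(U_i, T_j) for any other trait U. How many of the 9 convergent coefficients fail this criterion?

Each convergent coefficient versus the relevant comparison correlations:
RF (methods 1·2): 0.39 vs {0.36, 0.45, 0.25, 0.22} → fail.
RF (methods 1·3): 0.40 vs {0.21, 0.45, 0.18, 0.25} → fail.
RF (methods 2·3): 0.41 vs {0.29, 0.39, 0.19, 0.23} → pass.
Bur (methods 1·2): 0.71 vs {0.45, 0.36, 0.23, 0.29} → pass.
Bur (methods 1·3): 0.48 vs {0.45, 0.21, 0.27, 0.11} → pass.
Bur (methods 2·3): 0.45 vs {0.39, 0.29, 0.26, 0.14} → pass.
Per (methods 1·2): 0.28 vs {0.22, 0.25, 0.29, 0.23} → fail.
Per (methods 1·3): 0.24 vs {0.25, 0.18, 0.11, 0.27} → fail.
Per (methods 2·3): 0.29 vs {0.23, 0.19, 0.14, 0.26} → pass.
4 of 9 fail.

4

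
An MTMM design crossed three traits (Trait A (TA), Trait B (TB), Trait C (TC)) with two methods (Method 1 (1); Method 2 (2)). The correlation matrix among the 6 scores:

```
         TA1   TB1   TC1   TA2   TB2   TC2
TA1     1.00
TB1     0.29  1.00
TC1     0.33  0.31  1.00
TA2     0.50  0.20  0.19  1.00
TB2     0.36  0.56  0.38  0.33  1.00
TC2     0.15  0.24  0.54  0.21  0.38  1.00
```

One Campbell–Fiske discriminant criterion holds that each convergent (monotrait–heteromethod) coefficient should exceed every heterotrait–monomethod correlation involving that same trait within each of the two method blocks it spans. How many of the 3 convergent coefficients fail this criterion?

Checking each validity diagonal entry against its comparison values:
TA (methods 1·2): 0.50 vs {0.29, 0.33, 0.33, 0.21} → pass.
TB (methods 1·2): 0.56 vs {0.29, 0.33, 0.31, 0.38} → pass.
TC (methods 1·2): 0.54 vs {0.33, 0.21, 0.31, 0.38} → pass.
0 of 3 fail.

0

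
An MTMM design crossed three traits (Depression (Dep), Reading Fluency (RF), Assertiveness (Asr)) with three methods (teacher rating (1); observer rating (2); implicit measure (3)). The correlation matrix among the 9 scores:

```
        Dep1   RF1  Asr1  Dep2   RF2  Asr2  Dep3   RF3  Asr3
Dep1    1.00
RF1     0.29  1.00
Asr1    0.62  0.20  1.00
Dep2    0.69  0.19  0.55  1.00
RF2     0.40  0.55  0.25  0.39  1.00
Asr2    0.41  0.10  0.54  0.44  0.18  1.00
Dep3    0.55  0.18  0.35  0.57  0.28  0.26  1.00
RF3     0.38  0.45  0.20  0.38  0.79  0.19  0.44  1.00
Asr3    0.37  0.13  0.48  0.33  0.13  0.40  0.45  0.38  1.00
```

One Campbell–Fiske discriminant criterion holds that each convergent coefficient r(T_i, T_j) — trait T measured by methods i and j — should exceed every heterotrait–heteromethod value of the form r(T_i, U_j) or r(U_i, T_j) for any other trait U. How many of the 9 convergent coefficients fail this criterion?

Each convergent coefficient versus the relevant comparison correlations:
Dep (methods 1·2): 0.69 vs {0.40, 0.19, 0.41, 0.55} → pass.
Dep (methods 1·3): 0.55 vs {0.38, 0.18, 0.37, 0.35} → pass.
Dep (methods 2·3): 0.57 vs {0.38, 0.28, 0.33, 0.26} → pass.
RF (methods 1·2): 0.55 vs {0.19, 0.40, 0.10, 0.25} → pass.
RF (methods 1·3): 0.45 vs {0.18, 0.38, 0.13, 0.20} → pass.
RF (methods 2·3): 0.79 vs {0.28, 0.38, 0.13, 0.19} → pass.
Asr (methods 1·2): 0.54 vs {0.55, 0.41, 0.25, 0.10} → fail.
Asr (methods 1·3): 0.48 vs {0.35, 0.37, 0.20, 0.13} → pass.
Asr (methods 2·3): 0.40 vs {0.26, 0.33, 0.19, 0.13} → pass.
1 of 9 fail.

1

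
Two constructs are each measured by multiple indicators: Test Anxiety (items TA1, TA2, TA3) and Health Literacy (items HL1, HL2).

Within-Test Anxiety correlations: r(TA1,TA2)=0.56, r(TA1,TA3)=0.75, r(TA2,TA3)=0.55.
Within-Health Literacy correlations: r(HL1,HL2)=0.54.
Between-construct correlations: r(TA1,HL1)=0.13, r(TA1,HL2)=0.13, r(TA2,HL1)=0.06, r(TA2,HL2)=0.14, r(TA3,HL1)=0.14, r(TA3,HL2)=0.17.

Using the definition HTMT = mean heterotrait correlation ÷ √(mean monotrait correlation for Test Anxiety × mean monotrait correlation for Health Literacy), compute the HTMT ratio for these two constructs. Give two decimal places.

0.22

Mean between = 0.77/6 = 0.1283.
Mean within-TA = 1.86/3 = 0.6200; mean within-HL = 0.54/1 = 0.5400.
Geometric mean = √(0.6200 × 0.5400) = 0.5786.
HTMT = 0.1283 / 0.5786 = 0.22.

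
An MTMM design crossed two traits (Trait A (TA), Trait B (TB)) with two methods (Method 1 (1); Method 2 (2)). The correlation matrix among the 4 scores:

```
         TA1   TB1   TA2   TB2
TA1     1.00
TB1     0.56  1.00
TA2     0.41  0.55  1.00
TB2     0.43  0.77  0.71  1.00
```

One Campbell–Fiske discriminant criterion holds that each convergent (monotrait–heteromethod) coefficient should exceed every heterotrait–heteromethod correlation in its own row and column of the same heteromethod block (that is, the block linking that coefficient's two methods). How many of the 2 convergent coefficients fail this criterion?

1

Each convergent coefficient versus the relevant comparison correlations:
TA (methods 1·2): 0.41 vs {0.43, 0.55} → fail.
TB (methods 1·2): 0.77 vs {0.55, 0.43} → pass.
1 of 2 fail.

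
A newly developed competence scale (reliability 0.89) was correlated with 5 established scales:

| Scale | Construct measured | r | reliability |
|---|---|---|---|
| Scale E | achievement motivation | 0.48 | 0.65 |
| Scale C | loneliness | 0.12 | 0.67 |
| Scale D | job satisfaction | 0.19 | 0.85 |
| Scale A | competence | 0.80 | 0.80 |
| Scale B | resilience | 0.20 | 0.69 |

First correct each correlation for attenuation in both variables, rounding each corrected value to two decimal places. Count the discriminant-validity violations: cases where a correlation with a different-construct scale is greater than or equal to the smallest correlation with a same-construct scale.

Disattenuated r (r / √(r_scale · r_new)):
  Scale E (disc): 0.48 / √(0.65·0.89) = 0.63
  Scale C (disc): 0.12 / √(0.67·0.89) = 0.16
  Scale D (disc): 0.19 / √(0.85·0.89) = 0.22
  Scale A (conv): 0.80 / √(0.80·0.89) = 0.95
  Scale B (disc): 0.20 / √(0.69·0.89) = 0.26
Smallest convergent = 0.95. Discriminant values: 0.63, 0.16, 0.22, 0.26; count ≥ 0.95 → 0.

0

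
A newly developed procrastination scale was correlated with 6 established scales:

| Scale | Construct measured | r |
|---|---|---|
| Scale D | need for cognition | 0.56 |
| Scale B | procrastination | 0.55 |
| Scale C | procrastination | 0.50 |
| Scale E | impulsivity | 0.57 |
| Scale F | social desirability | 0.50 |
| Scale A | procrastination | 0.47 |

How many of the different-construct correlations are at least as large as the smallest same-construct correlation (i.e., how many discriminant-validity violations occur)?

3

Convergent (same construct = procrastination): Scale B, Scale C, Scale A.
Smallest convergent = 0.47. Discriminant values: 0.56, 0.57, 0.50; count ≥ 0.47 → 3.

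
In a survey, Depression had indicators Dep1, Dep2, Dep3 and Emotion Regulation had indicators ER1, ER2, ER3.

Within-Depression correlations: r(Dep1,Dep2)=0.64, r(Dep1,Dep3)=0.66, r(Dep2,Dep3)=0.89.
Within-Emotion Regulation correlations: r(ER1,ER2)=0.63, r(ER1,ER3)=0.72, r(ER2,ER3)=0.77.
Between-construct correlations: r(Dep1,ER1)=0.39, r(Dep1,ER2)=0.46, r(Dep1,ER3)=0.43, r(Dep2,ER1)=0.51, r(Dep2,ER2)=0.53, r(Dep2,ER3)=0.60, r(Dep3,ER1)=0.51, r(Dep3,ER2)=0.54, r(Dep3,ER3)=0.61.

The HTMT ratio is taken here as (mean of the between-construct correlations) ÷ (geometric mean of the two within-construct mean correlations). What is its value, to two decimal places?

Between-construct mean = 4.58/9 = 0.5089.
Mean within-Dep = 2.19/3 = 0.7300; mean within-ER = 2.12/3 = 0.7067.
Geometric mean = √(0.7300 × 0.7067) = 0.7183.
HTMT = 0.5089 / 0.7183 = 0.71.

0.71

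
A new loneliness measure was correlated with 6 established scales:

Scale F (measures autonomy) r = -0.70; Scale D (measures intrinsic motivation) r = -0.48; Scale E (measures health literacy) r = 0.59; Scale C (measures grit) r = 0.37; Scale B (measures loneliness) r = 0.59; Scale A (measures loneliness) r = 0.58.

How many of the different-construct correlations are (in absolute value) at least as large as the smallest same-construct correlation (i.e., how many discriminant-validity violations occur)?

2

Convergent (same construct = loneliness): Scale B, Scale A.
Smallest convergent = 0.58. Discriminant |r|: 0.70, 0.48, 0.59, 0.37; count ≥ 0.58 → 2.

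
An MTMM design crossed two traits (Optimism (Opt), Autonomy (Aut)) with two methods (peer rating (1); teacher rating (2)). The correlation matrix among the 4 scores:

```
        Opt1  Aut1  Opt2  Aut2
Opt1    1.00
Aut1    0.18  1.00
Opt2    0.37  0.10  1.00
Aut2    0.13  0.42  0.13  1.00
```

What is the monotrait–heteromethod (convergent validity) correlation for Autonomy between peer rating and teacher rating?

Same trait (Aut), different methods: r(Aut1, Aut2) = 0.42.

0.42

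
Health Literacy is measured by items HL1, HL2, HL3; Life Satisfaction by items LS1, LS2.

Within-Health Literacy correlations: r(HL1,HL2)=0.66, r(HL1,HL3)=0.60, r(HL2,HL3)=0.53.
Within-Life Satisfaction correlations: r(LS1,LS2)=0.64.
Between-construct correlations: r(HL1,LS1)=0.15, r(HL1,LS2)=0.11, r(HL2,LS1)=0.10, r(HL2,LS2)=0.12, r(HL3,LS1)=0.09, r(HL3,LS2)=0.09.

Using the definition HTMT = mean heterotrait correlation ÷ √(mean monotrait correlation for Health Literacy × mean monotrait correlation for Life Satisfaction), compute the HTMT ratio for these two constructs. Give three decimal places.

Between-construct mean = 0.66/6 = 0.1100.
Mean within-HL = 1.79/3 = 0.5967; mean within-LS = 0.64/1 = 0.6400.
Geometric mean = √(0.5967 × 0.6400) = 0.6180.
HTMT = 0.1100 / 0.6180 = 0.178.

0.178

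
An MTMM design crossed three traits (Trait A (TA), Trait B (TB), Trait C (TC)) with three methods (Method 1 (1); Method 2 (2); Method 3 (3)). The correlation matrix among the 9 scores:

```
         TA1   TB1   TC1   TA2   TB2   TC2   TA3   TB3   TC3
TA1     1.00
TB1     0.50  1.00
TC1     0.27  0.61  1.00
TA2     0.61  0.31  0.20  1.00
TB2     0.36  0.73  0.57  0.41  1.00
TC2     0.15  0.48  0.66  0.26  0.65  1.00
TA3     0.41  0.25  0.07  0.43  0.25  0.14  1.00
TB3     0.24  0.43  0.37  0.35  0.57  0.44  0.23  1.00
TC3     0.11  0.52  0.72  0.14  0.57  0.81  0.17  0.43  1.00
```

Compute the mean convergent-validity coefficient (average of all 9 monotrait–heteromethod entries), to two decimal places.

Convergent values: 0.61, 0.41, 0.43, 0.73, 0.43, 0.57, 0.66, 0.72, 0.81; mean = 5.37/9 = 0.60.

0.60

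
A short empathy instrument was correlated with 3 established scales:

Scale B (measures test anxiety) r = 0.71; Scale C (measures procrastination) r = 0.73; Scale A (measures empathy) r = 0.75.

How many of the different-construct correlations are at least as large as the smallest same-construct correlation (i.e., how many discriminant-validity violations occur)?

Convergent (same construct = empathy): Scale A.
Smallest convergent = 0.75. Discriminant values: 0.71, 0.73; count ≥ 0.75 → 0.

0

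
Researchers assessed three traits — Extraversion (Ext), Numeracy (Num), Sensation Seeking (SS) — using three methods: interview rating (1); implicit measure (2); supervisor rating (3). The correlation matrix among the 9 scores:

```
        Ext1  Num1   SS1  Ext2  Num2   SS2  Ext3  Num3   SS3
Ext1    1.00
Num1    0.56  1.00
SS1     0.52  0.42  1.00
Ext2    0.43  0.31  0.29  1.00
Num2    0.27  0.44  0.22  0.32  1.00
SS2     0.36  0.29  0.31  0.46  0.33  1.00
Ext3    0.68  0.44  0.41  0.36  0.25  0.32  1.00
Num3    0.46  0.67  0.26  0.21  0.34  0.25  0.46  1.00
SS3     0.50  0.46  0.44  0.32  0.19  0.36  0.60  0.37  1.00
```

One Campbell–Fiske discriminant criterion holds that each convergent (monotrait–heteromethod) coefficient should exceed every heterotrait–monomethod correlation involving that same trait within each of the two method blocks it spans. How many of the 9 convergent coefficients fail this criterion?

Convergent coefficients and their comparison sets:
Ext (methods 1·2): 0.43 vs {0.56, 0.32, 0.52, 0.46} → fail.
Ext (methods 1·3): 0.68 vs {0.56, 0.46, 0.52, 0.60} → pass.
Ext (methods 2·3): 0.36 vs {0.32, 0.46, 0.46, 0.60} → fail.
Num (methods 1·2): 0.44 vs {0.56, 0.32, 0.42, 0.33} → fail.
Num (methods 1·3): 0.67 vs {0.56, 0.46, 0.42, 0.37} → pass.
Num (methods 2·3): 0.34 vs {0.32, 0.46, 0.33, 0.37} → fail.
SS (methods 1·2): 0.31 vs {0.52, 0.46, 0.42, 0.33} → fail.
SS (methods 1·3): 0.44 vs {0.52, 0.60, 0.42, 0.37} → fail.
SS (methods 2·3): 0.36 vs {0.46, 0.60, 0.33, 0.37} → fail.
7 of 9 fail.

7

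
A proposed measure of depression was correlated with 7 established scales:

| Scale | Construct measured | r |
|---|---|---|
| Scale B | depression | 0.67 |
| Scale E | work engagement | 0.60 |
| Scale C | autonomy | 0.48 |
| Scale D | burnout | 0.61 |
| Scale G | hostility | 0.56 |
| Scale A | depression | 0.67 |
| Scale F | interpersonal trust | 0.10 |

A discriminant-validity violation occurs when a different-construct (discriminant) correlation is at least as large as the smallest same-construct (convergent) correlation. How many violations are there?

0

Convergent (same construct = depression): Scale B, Scale A.
Smallest convergent = 0.67. Discriminant values: 0.60, 0.48, 0.61, 0.56, 0.10; count ≥ 0.67 → 0.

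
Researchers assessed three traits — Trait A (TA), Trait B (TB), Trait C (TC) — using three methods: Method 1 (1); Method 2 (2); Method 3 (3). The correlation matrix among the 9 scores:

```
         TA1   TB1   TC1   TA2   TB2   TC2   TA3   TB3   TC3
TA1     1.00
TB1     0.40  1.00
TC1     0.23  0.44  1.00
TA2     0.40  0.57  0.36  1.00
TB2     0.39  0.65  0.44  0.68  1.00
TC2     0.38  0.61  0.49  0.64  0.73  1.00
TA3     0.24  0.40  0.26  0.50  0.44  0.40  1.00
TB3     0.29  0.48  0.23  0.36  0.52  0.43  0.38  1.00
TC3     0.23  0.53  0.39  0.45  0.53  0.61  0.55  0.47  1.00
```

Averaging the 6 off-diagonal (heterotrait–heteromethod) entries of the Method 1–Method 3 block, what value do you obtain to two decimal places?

0.32

HTHM values (method 1 × method 3): 0.29, 0.23, 0.40, 0.53, 0.26, 0.23; mean = 1.94/6 = 0.32.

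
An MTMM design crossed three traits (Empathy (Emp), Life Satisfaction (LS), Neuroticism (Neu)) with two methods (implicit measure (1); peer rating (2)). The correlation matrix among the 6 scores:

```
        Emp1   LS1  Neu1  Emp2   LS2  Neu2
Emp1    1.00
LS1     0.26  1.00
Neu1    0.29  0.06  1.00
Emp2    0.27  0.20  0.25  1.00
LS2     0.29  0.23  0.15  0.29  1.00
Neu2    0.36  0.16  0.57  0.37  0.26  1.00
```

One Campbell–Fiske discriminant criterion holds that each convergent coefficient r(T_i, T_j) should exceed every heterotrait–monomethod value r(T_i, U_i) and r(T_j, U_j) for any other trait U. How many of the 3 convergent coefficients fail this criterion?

2

Convergent coefficients and their comparison sets:
Emp (methods 1·2): 0.27 vs {0.26, 0.29, 0.29, 0.37} → fail.
LS (methods 1·2): 0.23 vs {0.26, 0.29, 0.06, 0.26} → fail.
Neu (methods 1·2): 0.57 vs {0.29, 0.37, 0.06, 0.26} → pass.
2 of 3 fail.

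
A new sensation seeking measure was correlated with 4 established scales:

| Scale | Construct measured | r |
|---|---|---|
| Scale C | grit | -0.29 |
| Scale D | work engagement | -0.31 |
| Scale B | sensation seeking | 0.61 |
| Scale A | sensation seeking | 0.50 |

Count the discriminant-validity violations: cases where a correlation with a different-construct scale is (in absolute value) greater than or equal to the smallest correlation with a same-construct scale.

0

Convergent (same construct = sensation seeking): Scale B, Scale A.
Smallest convergent = 0.50. Discriminant |r|: 0.29, 0.31; count ≥ 0.50 → 0.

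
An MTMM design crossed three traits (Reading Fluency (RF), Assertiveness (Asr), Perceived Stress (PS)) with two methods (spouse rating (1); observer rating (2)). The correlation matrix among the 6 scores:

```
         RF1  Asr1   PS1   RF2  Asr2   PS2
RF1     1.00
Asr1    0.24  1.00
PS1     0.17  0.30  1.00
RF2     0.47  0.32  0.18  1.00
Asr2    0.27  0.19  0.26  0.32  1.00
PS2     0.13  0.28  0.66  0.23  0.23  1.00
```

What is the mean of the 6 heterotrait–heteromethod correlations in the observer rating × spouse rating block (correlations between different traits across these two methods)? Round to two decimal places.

HTHM values (method 2 × method 1): 0.32, 0.18, 0.27, 0.26, 0.13, 0.28; mean = 1.44/6 = 0.24.

0.24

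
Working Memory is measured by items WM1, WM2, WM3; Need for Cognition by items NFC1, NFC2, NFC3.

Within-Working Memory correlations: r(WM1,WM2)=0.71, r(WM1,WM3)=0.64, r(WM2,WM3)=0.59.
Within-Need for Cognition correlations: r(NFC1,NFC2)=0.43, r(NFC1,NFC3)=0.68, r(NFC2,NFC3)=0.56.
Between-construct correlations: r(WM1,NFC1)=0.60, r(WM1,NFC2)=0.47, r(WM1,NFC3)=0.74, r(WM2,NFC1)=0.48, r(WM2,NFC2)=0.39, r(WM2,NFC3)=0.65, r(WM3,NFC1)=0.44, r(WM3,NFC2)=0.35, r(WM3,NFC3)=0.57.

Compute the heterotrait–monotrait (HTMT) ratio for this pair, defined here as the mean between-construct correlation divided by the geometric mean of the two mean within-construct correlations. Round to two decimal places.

0.87

Mean heterotrait r = 4.69/9 = 0.5211.
Mean within-WM = 1.94/3 = 0.6467; mean within-NFC = 1.67/3 = 0.5567.
Geometric mean = √(0.6467 × 0.5567) = 0.6000.
HTMT = 0.5211 / 0.6000 = 0.87.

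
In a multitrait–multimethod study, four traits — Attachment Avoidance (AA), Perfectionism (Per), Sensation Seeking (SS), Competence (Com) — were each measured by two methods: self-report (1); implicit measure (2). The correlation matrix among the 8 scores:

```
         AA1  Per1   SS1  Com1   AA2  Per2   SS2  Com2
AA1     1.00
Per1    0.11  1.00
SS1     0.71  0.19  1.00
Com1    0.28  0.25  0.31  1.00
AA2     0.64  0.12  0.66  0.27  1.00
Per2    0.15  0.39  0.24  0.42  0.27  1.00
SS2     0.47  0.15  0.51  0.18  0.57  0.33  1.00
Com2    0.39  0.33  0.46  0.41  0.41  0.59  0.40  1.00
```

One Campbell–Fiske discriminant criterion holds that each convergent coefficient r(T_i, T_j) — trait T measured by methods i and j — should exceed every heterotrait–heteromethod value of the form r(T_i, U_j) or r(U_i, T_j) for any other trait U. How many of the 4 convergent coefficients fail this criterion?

Each convergent coefficient versus the relevant comparison correlations:
AA (methods 1·2): 0.64 vs {0.15, 0.12, 0.47, 0.66, 0.39, 0.27} → fail.
Per (methods 1·2): 0.39 vs {0.12, 0.15, 0.15, 0.24, 0.33, 0.42} → fail.
SS (methods 1·2): 0.51 vs {0.66, 0.47, 0.24, 0.15, 0.46, 0.18} → fail.
Com (methods 1·2): 0.41 vs {0.27, 0.39, 0.42, 0.33, 0.18, 0.46} → fail.
4 of 4 fail.

4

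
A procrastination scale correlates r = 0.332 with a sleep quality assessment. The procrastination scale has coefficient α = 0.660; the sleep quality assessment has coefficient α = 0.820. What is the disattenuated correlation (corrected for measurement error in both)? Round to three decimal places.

0.451

r_true = r_obs / √(r_xx · r_yy) = 0.332 / √(0.660 × 0.820) = 0.332 / √0.541200 = 0.332 / 0.7357 ≈ 0.451.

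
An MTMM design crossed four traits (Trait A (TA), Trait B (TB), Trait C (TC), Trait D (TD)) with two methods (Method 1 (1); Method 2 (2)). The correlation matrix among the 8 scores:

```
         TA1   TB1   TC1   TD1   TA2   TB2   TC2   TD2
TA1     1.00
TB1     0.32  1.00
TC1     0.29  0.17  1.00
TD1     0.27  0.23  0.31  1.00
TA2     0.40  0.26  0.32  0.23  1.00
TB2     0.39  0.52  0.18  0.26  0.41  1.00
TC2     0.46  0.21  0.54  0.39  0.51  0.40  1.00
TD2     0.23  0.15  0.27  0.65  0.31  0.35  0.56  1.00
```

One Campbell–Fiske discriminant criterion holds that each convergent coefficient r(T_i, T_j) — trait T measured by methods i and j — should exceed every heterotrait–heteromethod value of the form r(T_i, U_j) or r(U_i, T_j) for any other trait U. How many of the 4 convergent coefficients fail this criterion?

Each convergent coefficient versus the relevant comparison correlations:
TA (methods 1·2): 0.40 vs {0.39, 0.26, 0.46, 0.32, 0.23, 0.23} → fail.
TB (methods 1·2): 0.52 vs {0.26, 0.39, 0.21, 0.18, 0.15, 0.26} → pass.
TC (methods 1·2): 0.54 vs {0.32, 0.46, 0.18, 0.21, 0.27, 0.39} → pass.
TD (methods 1·2): 0.65 vs {0.23, 0.23, 0.26, 0.15, 0.39, 0.27} → pass.
1 of 4 fail.

1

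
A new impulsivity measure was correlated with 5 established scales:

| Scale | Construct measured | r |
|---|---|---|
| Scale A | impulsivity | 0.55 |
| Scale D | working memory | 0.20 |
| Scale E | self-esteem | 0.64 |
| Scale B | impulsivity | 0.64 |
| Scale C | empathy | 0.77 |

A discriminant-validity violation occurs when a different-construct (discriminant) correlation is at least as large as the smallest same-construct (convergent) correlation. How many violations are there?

Convergent (same construct = impulsivity): Scale A, Scale B.
Smallest convergent = 0.55. Discriminant values: 0.20, 0.64, 0.77; count ≥ 0.55 → 2.

2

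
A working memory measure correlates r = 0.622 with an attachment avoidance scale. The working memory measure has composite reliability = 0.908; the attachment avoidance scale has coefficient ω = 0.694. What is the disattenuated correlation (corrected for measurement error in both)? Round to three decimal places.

0.784

r_true = r_obs / √(r_xx · r_yy) = 0.622 / √(0.908 × 0.694) = 0.622 / √0.630152 = 0.622 / 0.7938 ≈ 0.784.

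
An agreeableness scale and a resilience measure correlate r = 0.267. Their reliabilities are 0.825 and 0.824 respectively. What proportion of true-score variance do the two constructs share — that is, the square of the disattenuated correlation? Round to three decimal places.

0.105

Disattenuated r = 0.267 / √(0.825 × 0.824) = 0.267 / 0.8245 = 0.3238.
Shared true-score variance = 0.3238² = 0.1048 ≈ 0.105.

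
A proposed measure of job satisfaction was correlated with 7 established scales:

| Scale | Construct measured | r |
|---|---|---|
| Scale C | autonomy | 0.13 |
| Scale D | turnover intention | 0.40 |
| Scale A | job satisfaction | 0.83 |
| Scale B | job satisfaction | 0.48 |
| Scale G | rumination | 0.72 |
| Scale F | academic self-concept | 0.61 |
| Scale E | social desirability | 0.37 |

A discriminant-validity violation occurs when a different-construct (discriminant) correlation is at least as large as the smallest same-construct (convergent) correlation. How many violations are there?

Convergent (same construct = job satisfaction): Scale A, Scale B.
Smallest convergent = 0.48. Discriminant values: 0.13, 0.40, 0.72, 0.61, 0.37; count ≥ 0.48 → 2.

2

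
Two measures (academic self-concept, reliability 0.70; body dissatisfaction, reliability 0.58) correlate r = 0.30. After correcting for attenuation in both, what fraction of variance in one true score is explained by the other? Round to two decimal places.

Disattenuated r = 0.30 / √(0.70 × 0.58) = 0.30 / 0.6372 = 0.4708.
Shared true-score variance = 0.4708² = 0.2217 ≈ 0.22.

0.22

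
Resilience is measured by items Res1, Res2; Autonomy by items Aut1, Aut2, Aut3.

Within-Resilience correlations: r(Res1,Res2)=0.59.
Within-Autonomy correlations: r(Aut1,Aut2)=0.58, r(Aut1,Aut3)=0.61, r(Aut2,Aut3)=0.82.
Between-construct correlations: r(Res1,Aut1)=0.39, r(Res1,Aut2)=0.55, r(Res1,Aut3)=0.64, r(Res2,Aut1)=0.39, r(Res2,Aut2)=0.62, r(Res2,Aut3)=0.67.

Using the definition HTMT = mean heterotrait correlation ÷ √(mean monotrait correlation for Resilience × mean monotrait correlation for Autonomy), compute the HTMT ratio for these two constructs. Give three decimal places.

Mean between = 3.26/6 = 0.5433.
Mean within-Res = 0.59/1 = 0.5900; mean within-Aut = 2.01/3 = 0.6700.
Geometric mean = √(0.5900 × 0.6700) = 0.6287.
HTMT = 0.5433 / 0.6287 = 0.864.

0.864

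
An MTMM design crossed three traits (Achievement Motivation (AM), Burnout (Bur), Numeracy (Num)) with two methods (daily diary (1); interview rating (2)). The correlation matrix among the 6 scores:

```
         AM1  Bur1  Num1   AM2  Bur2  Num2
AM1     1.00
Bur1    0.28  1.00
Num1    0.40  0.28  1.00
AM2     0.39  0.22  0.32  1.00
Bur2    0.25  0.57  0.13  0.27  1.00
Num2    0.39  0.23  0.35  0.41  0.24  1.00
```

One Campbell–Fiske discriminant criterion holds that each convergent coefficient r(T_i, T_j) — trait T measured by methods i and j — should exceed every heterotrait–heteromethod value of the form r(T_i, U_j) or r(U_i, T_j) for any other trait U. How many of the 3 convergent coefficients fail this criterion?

Checking each validity diagonal entry against its comparison values:
AM (methods 1·2): 0.39 vs {0.25, 0.22, 0.39, 0.32} → fail.
Bur (methods 1·2): 0.57 vs {0.22, 0.25, 0.23, 0.13} → pass.
Num (methods 1·2): 0.35 vs {0.32, 0.39, 0.13, 0.23} → fail.
2 of 3 fail.

2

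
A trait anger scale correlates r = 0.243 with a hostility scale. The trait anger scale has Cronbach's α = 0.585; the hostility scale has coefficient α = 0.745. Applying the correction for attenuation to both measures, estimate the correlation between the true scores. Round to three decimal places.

0.368

r_true = r_obs / √(r_xx · r_yy) = 0.243 / √(0.585 × 0.745) = 0.243 / √0.435825 = 0.243 / 0.6602 ≈ 0.368.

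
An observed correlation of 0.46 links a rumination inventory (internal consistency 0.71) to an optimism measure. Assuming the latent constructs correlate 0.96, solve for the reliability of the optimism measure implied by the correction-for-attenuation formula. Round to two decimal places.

0.32

r_true = r_obs / √(r_xx · r_yy) ⇒ 0.96 = 0.46 / √(0.71 · r_yy).
√(0.71 · r_yy) = 0.46 / 0.96 = 0.4792; 0.71 · r_yy = 0.2296; r_yy = 0.2296 / 0.71 ≈ 0.32.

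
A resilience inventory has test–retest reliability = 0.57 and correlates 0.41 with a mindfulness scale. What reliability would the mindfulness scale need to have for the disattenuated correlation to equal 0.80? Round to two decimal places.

r_true = r_obs / √(r_xx · r_yy) ⇒ 0.80 = 0.41 / √(0.57 · r_yy).
√(0.57 · r_yy) = 0.41 / 0.80 = 0.5125; 0.57 · r_yy = 0.2627; r_yy = 0.2627 / 0.57 ≈ 0.46.

0.46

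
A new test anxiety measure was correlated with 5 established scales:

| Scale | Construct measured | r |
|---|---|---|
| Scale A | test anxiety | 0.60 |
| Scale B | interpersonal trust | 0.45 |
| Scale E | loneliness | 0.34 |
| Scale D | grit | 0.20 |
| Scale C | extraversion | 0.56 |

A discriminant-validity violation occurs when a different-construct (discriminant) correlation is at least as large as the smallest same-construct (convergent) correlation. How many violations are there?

0

Convergent (same construct = test anxiety): Scale A.
Smallest convergent = 0.60. Discriminant values: 0.45, 0.34, 0.20, 0.56; count ≥ 0.60 → 0.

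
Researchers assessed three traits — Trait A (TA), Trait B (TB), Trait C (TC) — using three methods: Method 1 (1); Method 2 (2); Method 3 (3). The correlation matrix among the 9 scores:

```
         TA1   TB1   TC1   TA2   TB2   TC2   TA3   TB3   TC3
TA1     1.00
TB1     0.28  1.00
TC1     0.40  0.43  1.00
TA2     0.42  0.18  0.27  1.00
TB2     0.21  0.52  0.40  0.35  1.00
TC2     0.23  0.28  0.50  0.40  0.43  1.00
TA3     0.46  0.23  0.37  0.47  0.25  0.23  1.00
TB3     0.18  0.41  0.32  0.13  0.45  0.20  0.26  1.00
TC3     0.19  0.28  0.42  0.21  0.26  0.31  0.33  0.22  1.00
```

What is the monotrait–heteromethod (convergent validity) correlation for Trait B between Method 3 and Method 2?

Same trait (TB), different methods: r(TB3, TB2) = 0.45.

0.45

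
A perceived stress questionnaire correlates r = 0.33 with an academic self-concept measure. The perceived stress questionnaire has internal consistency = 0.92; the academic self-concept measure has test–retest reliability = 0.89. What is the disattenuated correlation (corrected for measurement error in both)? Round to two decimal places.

r_true = r_obs / √(r_xx · r_yy) = 0.33 / √(0.92 × 0.89) = 0.33 / √0.8188 = 0.33 / 0.9049 ≈ 0.36.

0.36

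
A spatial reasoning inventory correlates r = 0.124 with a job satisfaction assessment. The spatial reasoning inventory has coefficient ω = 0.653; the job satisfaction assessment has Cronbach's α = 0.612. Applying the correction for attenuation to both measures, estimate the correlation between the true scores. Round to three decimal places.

0.196

r_true = r_obs / √(r_xx · r_yy) = 0.124 / √(0.653 × 0.612) = 0.124 / √0.399636 = 0.124 / 0.6322 ≈ 0.196.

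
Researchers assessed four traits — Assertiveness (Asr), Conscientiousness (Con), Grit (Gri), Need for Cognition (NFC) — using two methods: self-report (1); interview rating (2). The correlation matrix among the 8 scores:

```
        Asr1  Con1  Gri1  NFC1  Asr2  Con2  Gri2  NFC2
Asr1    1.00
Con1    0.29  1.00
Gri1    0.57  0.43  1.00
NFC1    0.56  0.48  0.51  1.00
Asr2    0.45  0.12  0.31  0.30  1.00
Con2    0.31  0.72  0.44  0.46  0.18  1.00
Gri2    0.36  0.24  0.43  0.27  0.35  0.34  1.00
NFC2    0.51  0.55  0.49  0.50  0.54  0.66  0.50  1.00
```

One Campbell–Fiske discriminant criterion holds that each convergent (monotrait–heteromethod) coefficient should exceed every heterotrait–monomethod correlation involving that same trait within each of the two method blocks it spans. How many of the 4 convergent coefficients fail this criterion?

Convergent coefficients and their comparison sets:
Asr (methods 1·2): 0.45 vs {0.29, 0.18, 0.57, 0.35, 0.56, 0.54} → fail.
Con (methods 1·2): 0.72 vs {0.29, 0.18, 0.43, 0.34, 0.48, 0.66} → pass.
Gri (methods 1·2): 0.43 vs {0.57, 0.35, 0.43, 0.34, 0.51, 0.50} → fail.
NFC (methods 1·2): 0.50 vs {0.56, 0.54, 0.48, 0.66, 0.51, 0.50} → fail.
3 of 4 fail.

3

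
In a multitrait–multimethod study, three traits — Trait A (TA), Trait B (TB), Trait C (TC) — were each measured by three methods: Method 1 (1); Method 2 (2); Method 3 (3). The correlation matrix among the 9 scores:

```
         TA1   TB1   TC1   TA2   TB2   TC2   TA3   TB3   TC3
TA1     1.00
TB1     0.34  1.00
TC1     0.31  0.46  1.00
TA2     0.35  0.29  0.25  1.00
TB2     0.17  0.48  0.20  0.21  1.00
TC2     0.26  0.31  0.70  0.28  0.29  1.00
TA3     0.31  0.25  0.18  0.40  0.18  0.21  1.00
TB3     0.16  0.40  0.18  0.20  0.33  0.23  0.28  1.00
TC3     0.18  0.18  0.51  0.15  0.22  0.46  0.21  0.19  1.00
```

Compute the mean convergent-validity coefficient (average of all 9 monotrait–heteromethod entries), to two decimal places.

0.44

Convergent values: 0.35, 0.31, 0.40, 0.48, 0.40, 0.33, 0.70, 0.51, 0.46; mean = 3.94/9 = 0.44.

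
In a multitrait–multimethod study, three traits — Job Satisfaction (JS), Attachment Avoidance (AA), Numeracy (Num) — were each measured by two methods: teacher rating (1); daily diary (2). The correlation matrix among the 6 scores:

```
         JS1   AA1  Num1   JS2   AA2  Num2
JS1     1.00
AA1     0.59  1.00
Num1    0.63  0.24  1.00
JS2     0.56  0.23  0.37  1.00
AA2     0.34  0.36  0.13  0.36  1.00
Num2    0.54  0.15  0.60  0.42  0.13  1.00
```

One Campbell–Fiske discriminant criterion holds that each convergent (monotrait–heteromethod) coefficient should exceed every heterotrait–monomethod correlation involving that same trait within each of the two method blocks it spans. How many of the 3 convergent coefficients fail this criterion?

3

Each convergent coefficient versus the relevant comparison correlations:
JS (methods 1·2): 0.56 vs {0.59, 0.36, 0.63, 0.42} → fail.
AA (methods 1·2): 0.36 vs {0.59, 0.36, 0.24, 0.13} → fail.
Num (methods 1·2): 0.60 vs {0.63, 0.42, 0.24, 0.13} → fail.
3 of 3 fail.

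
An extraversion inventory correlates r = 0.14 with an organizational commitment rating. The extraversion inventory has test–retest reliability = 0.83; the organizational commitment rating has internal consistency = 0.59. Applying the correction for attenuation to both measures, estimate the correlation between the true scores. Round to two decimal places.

r_true = r_obs / √(r_xx · r_yy) = 0.14 / √(0.83 × 0.59) = 0.14 / √0.4897 = 0.14 / 0.6998 ≈ 0.20.

0.20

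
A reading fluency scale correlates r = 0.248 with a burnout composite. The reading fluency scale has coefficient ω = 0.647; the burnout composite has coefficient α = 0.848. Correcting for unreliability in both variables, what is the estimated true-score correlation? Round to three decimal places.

0.335

r_true = r_obs / √(r_xx · r_yy) = 0.248 / √(0.647 × 0.848) = 0.248 / √0.548656 = 0.248 / 0.7407 ≈ 0.335.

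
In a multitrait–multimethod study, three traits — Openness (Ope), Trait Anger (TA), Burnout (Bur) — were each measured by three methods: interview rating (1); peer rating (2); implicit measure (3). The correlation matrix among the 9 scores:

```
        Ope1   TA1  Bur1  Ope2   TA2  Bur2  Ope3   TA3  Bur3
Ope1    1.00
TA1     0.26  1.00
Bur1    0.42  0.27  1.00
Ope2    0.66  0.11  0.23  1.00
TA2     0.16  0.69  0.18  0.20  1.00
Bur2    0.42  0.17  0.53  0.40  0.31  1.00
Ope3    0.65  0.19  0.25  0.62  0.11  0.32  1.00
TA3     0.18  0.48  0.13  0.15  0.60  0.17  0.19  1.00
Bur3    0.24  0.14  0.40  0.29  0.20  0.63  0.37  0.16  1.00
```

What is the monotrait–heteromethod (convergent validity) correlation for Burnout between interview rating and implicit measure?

Same trait (Bur), different methods: r(Bur1, Bur3) = 0.40.

0.40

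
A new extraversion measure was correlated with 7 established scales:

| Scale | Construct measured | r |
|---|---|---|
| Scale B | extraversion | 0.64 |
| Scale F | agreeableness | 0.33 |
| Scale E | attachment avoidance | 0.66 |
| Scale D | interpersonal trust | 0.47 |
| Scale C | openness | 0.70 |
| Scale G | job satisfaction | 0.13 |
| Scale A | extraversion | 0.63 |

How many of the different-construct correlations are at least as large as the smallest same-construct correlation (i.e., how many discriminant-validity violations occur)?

Convergent (same construct = extraversion): Scale B, Scale A.
Smallest convergent = 0.63. Discriminant values: 0.33, 0.66, 0.47, 0.70, 0.13; count ≥ 0.63 → 2.

2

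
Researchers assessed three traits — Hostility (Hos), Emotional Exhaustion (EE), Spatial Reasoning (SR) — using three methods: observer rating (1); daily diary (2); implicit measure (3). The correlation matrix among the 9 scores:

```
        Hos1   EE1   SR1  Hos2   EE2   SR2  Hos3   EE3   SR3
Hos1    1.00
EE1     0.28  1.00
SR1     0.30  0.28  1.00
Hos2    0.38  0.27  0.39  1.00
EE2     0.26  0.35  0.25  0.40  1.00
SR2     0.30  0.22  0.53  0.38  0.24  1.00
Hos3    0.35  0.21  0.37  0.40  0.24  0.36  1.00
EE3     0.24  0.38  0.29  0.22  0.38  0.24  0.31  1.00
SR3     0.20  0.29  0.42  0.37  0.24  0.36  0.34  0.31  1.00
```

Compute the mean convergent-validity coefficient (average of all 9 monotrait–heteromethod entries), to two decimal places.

0.39

Convergent values: 0.38, 0.35, 0.40, 0.35, 0.38, 0.38, 0.53, 0.42, 0.36; mean = 3.55/9 = 0.39.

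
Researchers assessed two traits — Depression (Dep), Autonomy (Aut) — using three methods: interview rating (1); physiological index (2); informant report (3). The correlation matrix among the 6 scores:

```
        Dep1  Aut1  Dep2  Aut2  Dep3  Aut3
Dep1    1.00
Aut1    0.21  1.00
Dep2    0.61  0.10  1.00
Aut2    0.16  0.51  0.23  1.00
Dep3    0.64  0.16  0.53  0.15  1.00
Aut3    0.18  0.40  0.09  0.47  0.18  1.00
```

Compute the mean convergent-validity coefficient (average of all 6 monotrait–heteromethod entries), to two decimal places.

Convergent values: 0.61, 0.64, 0.53, 0.51, 0.40, 0.47; mean = 3.16/6 = 0.53.

0.53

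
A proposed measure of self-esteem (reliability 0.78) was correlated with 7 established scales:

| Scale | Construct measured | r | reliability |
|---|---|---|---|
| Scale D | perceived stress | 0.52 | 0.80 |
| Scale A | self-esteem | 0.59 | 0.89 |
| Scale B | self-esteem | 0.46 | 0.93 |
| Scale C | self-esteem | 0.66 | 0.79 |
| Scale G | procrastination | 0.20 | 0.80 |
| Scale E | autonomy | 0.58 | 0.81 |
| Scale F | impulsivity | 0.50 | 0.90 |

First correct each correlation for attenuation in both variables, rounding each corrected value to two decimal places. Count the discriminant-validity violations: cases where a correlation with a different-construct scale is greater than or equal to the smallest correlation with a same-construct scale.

Disattenuated r (r / √(r_scale · r_new)):
  Scale D (disc): 0.52 / √(0.80·0.78) = 0.66
  Scale A (conv): 0.59 / √(0.89·0.78) = 0.71
  Scale B (conv): 0.46 / √(0.93·0.78) = 0.54
  Scale C (conv): 0.66 / √(0.79·0.78) = 0.84
  Scale G (disc): 0.20 / √(0.80·0.78) = 0.25
  Scale E (disc): 0.58 / √(0.81·0.78) = 0.73
  Scale F (disc): 0.50 / √(0.90·0.78) = 0.60
Smallest convergent = 0.54. Discriminant values: 0.66, 0.25, 0.73, 0.60; count ≥ 0.54 → 3.

3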